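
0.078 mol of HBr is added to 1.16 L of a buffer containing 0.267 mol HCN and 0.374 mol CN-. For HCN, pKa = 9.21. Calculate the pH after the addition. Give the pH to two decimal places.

pH = 9.14

After neutralization: n(HCN) = 0.345 mol, n(CN-) = 0.296 mol.
pH = pKa + log(n_CN-/n_HCN) = 9.21 + log(0.296/0.345) = 9.21 + (-0.067)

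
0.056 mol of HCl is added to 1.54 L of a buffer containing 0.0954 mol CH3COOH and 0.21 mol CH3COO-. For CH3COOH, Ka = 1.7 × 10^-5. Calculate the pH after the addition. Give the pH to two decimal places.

Added H+ converts CH3COO- to CH3COOH: CH3COOH → 0.151 mol, CH3COO- → 0.154 mol.
pKa = −log(1.7 × 10^-5) = 4.770
pH = pKa + log([A⁻]/[HA]) = 4.770 + log(0.154/0.151) = 4.770 +0.009

pH = 4.78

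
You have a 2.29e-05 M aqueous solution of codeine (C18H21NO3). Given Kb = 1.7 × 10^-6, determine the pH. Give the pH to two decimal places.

pH = 8.74

C18H21NO3 + H2O ⇌ C18H22NO3+ + OH-
From the ICE table, Kb = [OH-]²/(2.29e-05 − [OH-]) = 1.7 × 10^-6.
Here C₀/Kb ≈ 13.5, so the small-[OH-] approximation fails. Use the quadratic:
[OH-] = (−Kb + √(Kb² + 4·Kb·C₀))/2 = 5.45 × 10^-6 M
pOH = 5.26, so pH = 14.00 − pOH = 8.74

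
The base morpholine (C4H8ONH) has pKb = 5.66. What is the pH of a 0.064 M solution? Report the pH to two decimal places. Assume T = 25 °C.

C4H8ONH + H2O ⇌ C4H8ONH2+ + OH-
Kb = 10^(−5.66) = 2.19 × 10^-6
Let x = [OH-] at equilibrium. Kb = x²/(0.064 − x).
Neglecting x in the denominator: x = √(2.19 × 10^-6 × 0.064) = 3.74 × 10^-4 M
(x/C₀ = 0.58% < 5%, so the approximation holds.)
pOH = −log(3.74 × 10^-4) = 3.43; pH = 14.00 − 3.43 = 10.57

pH = 10.57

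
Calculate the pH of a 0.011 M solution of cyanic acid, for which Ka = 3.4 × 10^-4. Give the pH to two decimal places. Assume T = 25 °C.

pH = 2.75

HOCN ⇌ OCN- + H+
From the ICE table, Ka = x²/(0.011 − x) = 3.4 × 10^-4.
x is not negligible relative to C₀; solve x² + 0.00034·x − 3.74e-06 = 0.
x = (−Ka + √(Ka² + 4·Ka·C₀))/2 = 1.77 × 10^-3 M
pH = −log(1.77 × 10^-3) = 2.75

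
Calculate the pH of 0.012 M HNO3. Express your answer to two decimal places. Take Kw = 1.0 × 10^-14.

pH = 1.92

HNO3 is a strong acid and dissociates completely, so [H+] = 0.012 M.
pH = -log(0.012) = 1.92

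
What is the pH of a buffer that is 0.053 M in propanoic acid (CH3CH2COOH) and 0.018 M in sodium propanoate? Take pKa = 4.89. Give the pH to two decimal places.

Using pH = pKa + log([base]/[acid]) with [base]/[acid] = 0.018/0.053:
pH = 4.89 + (-0.469) = 4.42

pH = 4.42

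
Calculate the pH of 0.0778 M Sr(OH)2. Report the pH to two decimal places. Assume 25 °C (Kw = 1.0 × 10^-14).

pH = 13.19

Sr(OH)2 is a strong base (each formula unit releases 2 OH-); [OH-] = 0.156 M.
pOH = -log(0.156) = 0.81
pH = 14.00 - 0.81 = 13.19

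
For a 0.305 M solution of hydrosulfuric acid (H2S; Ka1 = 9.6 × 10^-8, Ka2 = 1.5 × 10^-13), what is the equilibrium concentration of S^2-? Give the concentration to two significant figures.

First ionization gives [H+] ≈ [HS-] = 1.71 × 10^-4 M.
Second step: Ka2 = [H+][S^2-]/[HS-] ≈ [S^2-] (since [H+] ≈ [HS-]).
So [S^2-] ≈ Ka2.

1.5 × 10^-13 M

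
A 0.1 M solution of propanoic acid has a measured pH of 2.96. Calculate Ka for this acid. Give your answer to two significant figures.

[H+] = 10^(-2.96) = 1.10 × 10^-3 M
At equilibrium [HA] = 0.1 − 1.10 × 10^-3 = 9.89 × 10^-2 M
Ka = [H+][A-]/[HA] = (1.10 × 10^-3)² / 9.89 × 10^-2 = 1.2 × 10^-5

Ka = 1.2 × 10^-5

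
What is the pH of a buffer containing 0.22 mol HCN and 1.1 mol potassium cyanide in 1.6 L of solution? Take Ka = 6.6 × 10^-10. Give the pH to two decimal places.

pKa = −log(6.6 × 10^-10) = 9.180
pH = pKa + log([A⁻]/[HA]) = 9.180 + log(1.1/0.22)
pH = 9.180 + (+0.699) = 9.88

pH = 9.88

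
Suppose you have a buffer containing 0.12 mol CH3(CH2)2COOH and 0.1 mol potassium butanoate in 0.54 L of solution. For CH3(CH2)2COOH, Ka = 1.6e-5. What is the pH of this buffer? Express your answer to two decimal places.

pKa = −log(1.6 × 10^-5) = 4.796
Using pH = pKa + log([base]/[acid]) with [base]/[acid] = 0.1/0.12:
pH = 4.796 + (-0.079) = 4.72

pH = 4.72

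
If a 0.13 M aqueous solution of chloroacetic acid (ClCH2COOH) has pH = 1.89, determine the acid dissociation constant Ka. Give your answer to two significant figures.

[H+] = 10^(-1.89) = 1.29 × 10^-2 M
At equilibrium [HA] = 0.13 − 1.29 × 10^-2 = 1.17 × 10^-1 M
Ka = [H+][A-]/[HA] = (1.29 × 10^-2)² / 1.17 × 10^-1 = 1.4 × 10^-3

Ka = 1.4 × 10^-3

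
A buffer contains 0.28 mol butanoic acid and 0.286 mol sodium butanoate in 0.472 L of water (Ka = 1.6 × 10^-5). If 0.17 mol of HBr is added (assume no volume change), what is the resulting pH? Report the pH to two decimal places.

Added H+ converts CH3(CH2)2COO- to CH3(CH2)2COOH: CH3(CH2)2COOH → 0.45 mol, CH3(CH2)2COO- → 0.116 mol.
pKa = −log(1.6 × 10^-5) = 4.796
pH = pKa + log(n_CH3(CH2)2COO-/n_CH3(CH2)2COOH) = 4.796 + log(0.116/0.45) = 4.796 + (-0.589)

pH = 4.21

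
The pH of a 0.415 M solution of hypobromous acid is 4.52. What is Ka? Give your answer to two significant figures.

[H+] = 10^(-4.52) = 3.02 × 10^-5 M
At equilibrium [HA] = 0.415 − 3.02 × 10^-5 = 4.15 × 10^-1 M
Ka = [H+][A-]/[HA] = (3.02 × 10^-5)² / 4.15 × 10^-1 = 2.2 × 10^-9

Ka = 2.2 × 10^-9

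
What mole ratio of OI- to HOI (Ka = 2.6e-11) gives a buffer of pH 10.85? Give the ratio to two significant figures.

pKa = -log(2.6 × 10^-11) = 10.585
pH = pKa + log(r) ⇒ log(r) = 10.85 − 10.585 = +0.265
r = [OI-]/[HOI] = 10^(+0.265) = 1.84

ratio = 1.8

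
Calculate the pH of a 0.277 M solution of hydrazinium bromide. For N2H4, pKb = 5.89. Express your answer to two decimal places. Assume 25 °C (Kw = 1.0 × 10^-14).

N2H5+ is the conjugate acid of the weak base N2H4.
Kb = 10^(−5.89) = 1.29 × 10^-6
Ka = Kw/Kb = 1.0×10^-14 / 1.29 × 10^-6 = 7.75 × 10^-9
Let x = [H+] at equilibrium. Ka = x²/(0.277 − x).
Since Ka ≪ C₀, x ≈ √(Ka·C₀) = 4.63 × 10^-5 M.
(x/C₀ = 0.017% < 5%, so the approximation holds.)
pH = −log[H+] = −log(4.63 × 10^-5) = 4.33

pH = 4.33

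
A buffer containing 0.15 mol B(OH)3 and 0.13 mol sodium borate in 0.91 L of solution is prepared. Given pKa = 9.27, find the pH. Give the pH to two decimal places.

Henderson–Hasselbalch: pH = pKa + log([B(OH)4-]/[B(OH)3]) = 9.27 + log(0.13/0.15)
pH = 9.27 + (-0.062) = 9.21

pH = 9.21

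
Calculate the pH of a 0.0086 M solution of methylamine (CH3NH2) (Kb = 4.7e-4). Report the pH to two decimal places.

pH = 11.25

CH3NH2 + H2O ⇌ CH3NH3+ + OH-
Let x = [OH-] at equilibrium. Kb = x²/(0.0086 − x).
The 5% rule fails; solving x² + Kb·x − Kb·C₀ = 0 exactly:
x = (−Kb + √(Kb² + 4·Kb·C₀))/2 = 1.79 × 10^-3 M
pOH = −log(1.79 × 10^-3) = 2.75; pH = 14.00 − 2.75 = 11.25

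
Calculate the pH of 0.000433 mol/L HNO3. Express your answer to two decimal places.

HNO3 is a strong acid and dissociates completely, so [H+] = 0.000433 M.
pH = -log(0.000433) = 3.36

pH = 3.36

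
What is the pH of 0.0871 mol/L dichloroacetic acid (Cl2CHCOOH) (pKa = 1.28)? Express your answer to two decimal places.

pH = 1.33

Cl2CHCOOH ⇌ Cl2CHCOO- + H+
Ka = 10^(−1.28) = 5.25 × 10^-2
Ka = [H+]²/(0.0871 − [H+]) = 5.25 × 10^-2
Here C₀/Ka ≈ 1.66, so the small-[H+] approximation fails. Use the quadratic:
[H+] = [−0.0525 + √(0.0525² + 0.0183)]/2 = 4.63 × 10^-2 M
pH = −log[H+] = −log(4.63 × 10^-2) = 1.33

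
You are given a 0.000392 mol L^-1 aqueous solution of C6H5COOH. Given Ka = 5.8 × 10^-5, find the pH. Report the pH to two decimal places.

pH = 3.90

C6H5COOH ⇌ C6H5COO- + H+
Ka = [H+]²/(0.000392 − [H+]) = 5.8 × 10^-5
[H+] is not negligible relative to C₀; solve [H+]² + 5.8e-05·[H+] − 2.27e-08 = 0.
[H+] = [−5.8e-05 + √(5.8e-05² + 9.09e-08)]/2 = 1.25 × 10^-4 M
pH = −log(1.25 × 10^-4) = 3.90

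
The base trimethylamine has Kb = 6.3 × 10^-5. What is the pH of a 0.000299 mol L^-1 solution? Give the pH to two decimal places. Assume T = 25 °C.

pH = 10.04

(CH3)3N + H2O ⇌ (CH3)3NH+ + OH-
Kb = [OH-]²/(0.000299 − [OH-]) = 6.3 × 10^-5
[OH-] is not negligible relative to C₀; solve [OH-]² + 6.3e-05·[OH-] − 1.88e-08 = 0.
[OH-] = (−Kb + √(Kb² + 4·Kb·C₀))/2 = 1.09 × 10^-4 M
pOH = 3.96, so pH = 14.00 − pOH = 10.04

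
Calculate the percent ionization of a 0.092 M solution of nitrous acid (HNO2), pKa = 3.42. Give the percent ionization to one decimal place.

6.2%

HNO2 ⇌ NO2- + H+; let x = [H+] at equilibrium.
Ka = 10^(−3.42) = 3.80 × 10^-4
Solve x² + 0.00038x − 3.5e-05 = 0 → x = 5.73 × 10^-3 M
% ionization = x/C₀ × 100% = 5.73 × 10^-3/0.092 × 100% = 6.2%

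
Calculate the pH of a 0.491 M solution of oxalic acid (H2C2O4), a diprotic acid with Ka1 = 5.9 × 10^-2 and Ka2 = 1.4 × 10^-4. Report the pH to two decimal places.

pH = 0.84

Ka1 ≫ Ka2, so treat the first dissociation as the only significant source of H+.
Ka1 = x²/(0.491 − x) = 5.9 × 10^-2
Solving the quadratic: x = (−Ka1 + √(Ka1² + 4·Ka1·C₀))/2 = 1.43 × 10^-1 M
pH = −log(1.43 × 10^-1) = 0.84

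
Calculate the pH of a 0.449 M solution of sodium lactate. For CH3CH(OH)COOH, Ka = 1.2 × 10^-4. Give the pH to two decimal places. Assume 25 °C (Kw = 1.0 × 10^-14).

pH = 8.79

CH3CH(OH)COO- is the conjugate base of the weak acid CH3CH(OH)COOH.
Kb = Kw/Ka = 1.0×10^-14 / 1.2 × 10^-4 = 8.33 × 10^-11
Kb = x²/(0.449 − x) = 8.33 × 10^-11
Assume x ≪ 0.449: x ≈ √(8.33 × 10^-11 × 0.449) = 6.12 × 10^-6 M
(x/C₀ = 0.0014% < 5%, so the approximation holds.)
pOH = 5.21, so pH = 14.00 − pOH = 8.79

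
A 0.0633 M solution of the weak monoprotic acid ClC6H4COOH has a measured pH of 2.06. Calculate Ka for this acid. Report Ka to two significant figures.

Ka = 1.4 × 10^-3

[H+] = 10^(-2.06) = 8.71 × 10^-3 M
At equilibrium [HA] = 0.0633 − 8.71 × 10^-3 = 5.46 × 10^-2 M
Ka = [H+][A-]/[HA] = (8.71 × 10^-3)² / 5.46 × 10^-2 = 1.4 × 10^-3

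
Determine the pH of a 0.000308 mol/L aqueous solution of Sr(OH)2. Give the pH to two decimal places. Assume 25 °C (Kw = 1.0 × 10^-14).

Sr(OH)2 is a strong base (each formula unit releases 2 OH-); [OH-] = 0.000616 M.
pOH = -log(0.000616) = 3.21
pH = 14.00 - 3.21 = 10.79

pH = 10.79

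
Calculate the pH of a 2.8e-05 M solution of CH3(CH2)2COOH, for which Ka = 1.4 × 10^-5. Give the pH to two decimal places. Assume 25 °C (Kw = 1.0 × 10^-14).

CH3(CH2)2COOH ⇌ CH3(CH2)2COO- + H+
From the ICE table, Ka = x²/(2.8e-05 − x) = 1.4 × 10^-5.
The 5% rule fails; solving x² + Ka·x − Ka·C₀ = 0 exactly:
x = [−1.4e-05 + √(1.4e-05² + 1.57e-09)]/2 = 1.40 × 10^-5 M
pH = −log(1.40 × 10^-5) = 4.85

pH = 4.85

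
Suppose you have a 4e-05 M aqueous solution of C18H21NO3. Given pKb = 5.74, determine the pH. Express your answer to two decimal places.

C18H21NO3 + H2O ⇌ C18H22NO3+ + OH-
Kb = 10^(−5.74) = 1.82 × 10^-6
Let x = [OH-] at equilibrium. Kb = x²/(4e-05 − x).
x is not negligible relative to C₀; solve x² + 1.82e-06·x − 7.28e-11 = 0.
x = [−1.82e-06 + √(1.82e-06² + 2.91e-10)]/2 = 7.67 × 10^-6 M
pOH = 5.12, so pH = 14.00 − pOH = 8.88

pH = 8.88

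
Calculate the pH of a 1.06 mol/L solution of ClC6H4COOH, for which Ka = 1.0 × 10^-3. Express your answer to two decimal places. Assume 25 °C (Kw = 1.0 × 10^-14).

ClC6H4COOH ⇌ ClC6H4COO- + H+
Ka = [H+]²/(1.06 − [H+]) = 1.0 × 10^-3
Since Ka ≪ C₀, [H+] ≈ √(Ka·C₀) = 3.26 × 10^-2 M.
([H+]/C₀ = 3.1% < 5%, so the approximation holds.)
pH = −log(3.26 × 10^-2) = 1.49

pH = 1.49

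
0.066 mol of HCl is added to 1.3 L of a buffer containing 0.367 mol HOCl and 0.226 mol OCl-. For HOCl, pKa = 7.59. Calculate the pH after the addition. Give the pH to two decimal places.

After neutralization: n(HOCl) = 0.433 mol, n(OCl-) = 0.16 mol.
Henderson–Hasselbalch with mole ratio 0.16/0.433: pH = 7.59 + (-0.432)

pH = 7.16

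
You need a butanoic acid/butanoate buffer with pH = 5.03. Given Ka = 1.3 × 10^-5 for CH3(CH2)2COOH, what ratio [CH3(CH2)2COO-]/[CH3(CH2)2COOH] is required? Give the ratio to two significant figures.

pKa = -log(1.3 × 10^-5) = 4.886
pH = pKa + log(r) ⇒ log(r) = 5.03 − 4.886 = +0.144
r = [CH3(CH2)2COO-]/[CH3(CH2)2COOH] = 10^(+0.144) = 1.39

ratio = 1.4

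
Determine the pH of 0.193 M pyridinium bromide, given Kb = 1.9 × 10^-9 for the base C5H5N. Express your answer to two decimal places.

pH = 3.00

C5H5NH+ is the conjugate acid of the weak base C5H5N.
Ka = Kw/Kb = 1.0×10^-14 / 1.9 × 10^-9 = 5.26 × 10^-6
From the ICE table, Ka = x²/(0.193 − x) = 5.26 × 10^-6.
Neglecting x in the denominator: x = √(5.26 × 10^-6 × 0.193) = 1.01 × 10^-3 M
(x/C₀ = 0.52% < 5%, so the approximation holds.)
pH = −log[H+] = −log(1.01 × 10^-3) = 3.00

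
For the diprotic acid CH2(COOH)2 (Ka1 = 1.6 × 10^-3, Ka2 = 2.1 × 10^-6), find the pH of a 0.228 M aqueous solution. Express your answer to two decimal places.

pH = 1.74

Ka1 ≫ Ka2, so treat the first dissociation as the only significant source of H+.
Ka1 = x²/(0.228 − x) = 1.6 × 10^-3
Solving the quadratic: x = (−Ka1 + √(Ka1² + 4·Ka1·C₀))/2 = 1.83 × 10^-2 M
pH = −log(1.83 × 10^-2) = 1.74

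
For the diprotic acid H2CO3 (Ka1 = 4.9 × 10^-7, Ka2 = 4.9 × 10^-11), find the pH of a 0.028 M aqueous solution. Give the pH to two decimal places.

Since Ka1 ≫ Ka2, the first ionization dominates [H+].
Ka1 = x²/(0.028 − x) = 4.9 × 10^-7
x ≈ √(4.9 × 10^-7 × 0.028) = 1.17 × 10^-4 M
pH = −log(1.17 × 10^-4) = 3.93

pH = 3.93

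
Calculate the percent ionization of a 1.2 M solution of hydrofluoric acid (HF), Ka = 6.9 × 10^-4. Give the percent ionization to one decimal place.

HF ⇌ F- + H+; let x = [H+] at equilibrium.
x ≈ √(Ka·C₀) = √(6.9 × 10^-4 × 1.2) = 2.88 × 10^-2 M
Fraction ionized = 2.88 × 10^-2 / 1.2 = 0.0240 → 2.4%

2.4%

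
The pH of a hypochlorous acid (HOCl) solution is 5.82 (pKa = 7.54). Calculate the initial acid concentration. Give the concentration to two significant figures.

C₀ = 8.1 × 10^-5 M

[H+] = 10^(-5.82) = 1.51 × 10^-6 M = x
Ka = 10^(−7.54) = 2.88 × 10^-8
Ka = x²/(C₀ − x) ⇒ C₀ = x + x²/Ka
C₀ = 1.51 × 10^-6 + (1.51 × 10^-6)²/(2.88 × 10^-8) = 8.07 × 10^-5 M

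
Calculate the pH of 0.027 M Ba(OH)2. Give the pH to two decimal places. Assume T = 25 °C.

Ba(OH)2 is a strong base (each formula unit releases 2 OH-); [OH-] = 0.054 M.
pOH = -log(0.054) = 1.27
pH = 14.00 - 1.27 = 12.73

pH = 12.73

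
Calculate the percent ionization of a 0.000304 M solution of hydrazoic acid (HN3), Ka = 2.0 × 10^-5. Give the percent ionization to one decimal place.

22.6%

HN3 ⇌ N3- + H+; let x = [H+] at equilibrium.
Solve x² + 2e-05x − 6.08e-09 = 0 → x = 6.86 × 10^-5 M
Fraction ionized = 6.86 × 10^-5 / 0.000304 = 0.2257 → 22.6%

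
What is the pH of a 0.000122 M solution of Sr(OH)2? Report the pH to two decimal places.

pH = 10.39

Sr(OH)2 is a strong base (each formula unit releases 2 OH-); [OH-] = 0.000244 M.
pOH = -log(0.000244) = 3.61
pH = 14.00 - 3.61 = 10.39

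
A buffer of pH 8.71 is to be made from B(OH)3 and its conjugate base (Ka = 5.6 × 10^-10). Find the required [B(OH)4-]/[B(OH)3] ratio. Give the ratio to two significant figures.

pKa = -log(5.6 × 10^-10) = 9.252
pH = pKa + log(r) ⇒ log(r) = 8.71 − 9.252 = -0.542
r = [B(OH)4-]/[B(OH)3] = 10^(-0.542) = 0.287

ratio = 0.29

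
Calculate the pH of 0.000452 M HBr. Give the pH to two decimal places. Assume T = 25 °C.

pH = 3.34

HBr is a strong acid and dissociates completely, so [H+] = 0.000452 M.
pH = -log(0.000452) = 3.34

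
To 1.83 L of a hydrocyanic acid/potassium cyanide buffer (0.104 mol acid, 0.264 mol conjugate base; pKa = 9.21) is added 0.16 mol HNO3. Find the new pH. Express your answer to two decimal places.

After neutralization: n(HCN) = 0.264 mol, n(CN-) = 0.104 mol.
pH = pKa + log([A⁻]/[HA]) = 9.21 + log(0.104/0.264) = 9.21 -0.405

pH = 8.81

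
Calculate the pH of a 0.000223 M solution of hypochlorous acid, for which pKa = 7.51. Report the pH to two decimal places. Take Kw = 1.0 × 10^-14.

pH = 5.58

HOCl ⇌ OCl- + H+
Ka = 10^(−7.51) = 3.09 × 10^-8
Let x = [H+] at equilibrium. Ka = x²/(0.000223 − x).
Assume x ≪ 0.000223: x ≈ √(3.09 × 10^-8 × 0.000223) = 2.63 × 10^-6 M
(x/C₀ = 1.2% < 5%, so the approximation holds.)
pH = −log[H+] = −log(2.63 × 10^-6) = 5.58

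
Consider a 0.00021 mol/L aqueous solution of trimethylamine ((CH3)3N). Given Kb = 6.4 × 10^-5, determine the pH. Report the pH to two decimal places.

(CH3)3N + H2O ⇌ (CH3)3NH+ + OH-
From the ICE table, Kb = [OH-]²/(0.00021 − [OH-]) = 6.4 × 10^-5.
Here C₀/Kb ≈ 3.28, so the small-[OH-] approximation fails. Use the quadratic:
[OH-] = [−6.4e-05 + √(6.4e-05² + 5.38e-08)]/2 = 8.83 × 10^-5 M
pOH = 4.05, so pH = 14.00 − pOH = 9.95

pH = 9.95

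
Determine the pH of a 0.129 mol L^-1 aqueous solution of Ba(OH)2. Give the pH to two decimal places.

pH = 13.41

Ba(OH)2 is a strong base (each formula unit releases 2 OH-); [OH-] = 0.258 M.
pOH = -log(0.258) = 0.59
pH = 14.00 - 0.59 = 13.41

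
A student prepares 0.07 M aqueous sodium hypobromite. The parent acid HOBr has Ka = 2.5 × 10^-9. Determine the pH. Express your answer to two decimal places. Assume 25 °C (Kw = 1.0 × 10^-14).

pH = 10.72

OBr- is the conjugate base of the weak acid HOBr.
Kb = Kw/Ka = 1.0×10^-14 / 2.5 × 10^-9 = 4.00 × 10^-6
Let x = [OH-] at equilibrium. Kb = x²/(0.07 − x).
Since Kb ≪ C₀, x ≈ √(Kb·C₀) = 5.29 × 10^-4 M.
Check: 0.76% ionized — well under 5%, approximation valid.
pOH = 3.28, so pH = 14.00 − pOH = 10.72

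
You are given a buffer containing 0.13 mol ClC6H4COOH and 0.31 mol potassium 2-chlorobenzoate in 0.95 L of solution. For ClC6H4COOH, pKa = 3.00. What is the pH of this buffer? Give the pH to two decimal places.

Using pH = pKa + log([base]/[acid]) with [base]/[acid] = 0.31/0.13:
pH = 3.00 + (+0.377) = 3.38

pH = 3.38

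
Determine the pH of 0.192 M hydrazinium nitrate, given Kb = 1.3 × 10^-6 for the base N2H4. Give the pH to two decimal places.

N2H5+ is the conjugate acid of the weak base N2H4.
Ka = Kw/Kb = 1.0×10^-14 / 1.3 × 10^-6 = 7.69 × 10^-9
From the ICE table, Ka = [H+]²/(0.192 − [H+]) = 7.69 × 10^-9.
Neglecting [H+] in the denominator: [H+] = √(7.69 × 10^-9 × 0.192) = 3.84 × 10^-5 M
([H+]/C₀ = 0.02% < 5%, so the approximation holds.)
pH = −log(3.84 × 10^-5) = 4.42

pH = 4.42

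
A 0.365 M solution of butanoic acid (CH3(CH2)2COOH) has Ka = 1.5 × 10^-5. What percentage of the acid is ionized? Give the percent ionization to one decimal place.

0.6%

CH3(CH2)2COOH ⇌ CH3(CH2)2COO- + H+; let x = [H+] at equilibrium.
x ≈ √(Ka·C₀) = √(1.5 × 10^-5 × 0.365) = 2.34 × 10^-3 M
% ionization = x/C₀ × 100% = 2.34 × 10^-3/0.365 × 100% = 0.6%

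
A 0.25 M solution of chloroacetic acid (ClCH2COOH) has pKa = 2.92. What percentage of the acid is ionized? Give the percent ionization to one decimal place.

6.7%

ClCH2COOH ⇌ ClCH2COO- + H+; let x = [H+] at equilibrium.
Ka = 10^(−2.92) = 1.20 × 10^-3
Ka = x²/(C₀ − x); solving the quadratic gives x = 1.67 × 10^-2 M.
% ionization = x/C₀ × 100% = 1.67 × 10^-2/0.25 × 100% = 6.7%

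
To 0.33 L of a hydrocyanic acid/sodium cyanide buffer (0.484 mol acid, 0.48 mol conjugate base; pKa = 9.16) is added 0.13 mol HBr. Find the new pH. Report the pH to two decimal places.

After neutralization: n(HCN) = 0.614 mol, n(CN-) = 0.35 mol.
Henderson–Hasselbalch with mole ratio 0.35/0.614: pH = 9.16 + (-0.244)

pH = 8.92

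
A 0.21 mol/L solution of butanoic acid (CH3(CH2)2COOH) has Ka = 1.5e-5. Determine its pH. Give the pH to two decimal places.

pH = 2.75

CH3(CH2)2COOH ⇌ CH3(CH2)2COO- + H+
Let x = [H+] at equilibrium. Ka = x²/(0.21 − x).
Since Ka ≪ C₀, x ≈ √(Ka·C₀) = 1.77 × 10^-3 M.
Check: 0.85% ionized — well under 5%, approximation valid.
pH = −log(1.77 × 10^-3) = 2.75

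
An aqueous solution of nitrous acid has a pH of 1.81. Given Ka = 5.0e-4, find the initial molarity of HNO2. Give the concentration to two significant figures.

[H+] = 10^(-1.81) = 1.55 × 10^-2 M = x
Ka = x²/(C₀ − x) ⇒ C₀ = x + x²/Ka
C₀ = 1.55 × 10^-2 + (1.55 × 10^-2)²/(5.0 × 10^-4) = 4.96 × 10^-1 M

C₀ = 5.0 × 10^-1 M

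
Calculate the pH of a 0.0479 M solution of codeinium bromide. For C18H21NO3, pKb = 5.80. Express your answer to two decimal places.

C18H22NO3+ is the conjugate acid of the weak base C18H21NO3.
Kb = 10^(−5.80) = 1.58 × 10^-6
Ka = Kw/Kb = 1.0×10^-14 / 1.58 × 10^-6 = 6.33 × 10^-9
Ka = x²/(0.0479 − x) = 6.33 × 10^-9
Since Ka ≪ C₀, x ≈ √(Ka·C₀) = 1.74 × 10^-5 M.
Check: 0.036% ionized — well under 5%, approximation valid.
pH = −log[H+] = −log(1.74 × 10^-5) = 4.76

pH = 4.76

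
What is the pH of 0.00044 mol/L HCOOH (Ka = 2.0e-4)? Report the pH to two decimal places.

pH = 3.67

HCOOH ⇌ HCOO- + H+
From the ICE table, Ka = x²/(0.00044 − x) = 2.0 × 10^-4.
Here C₀/Ka ≈ 2.2, so the small-x approximation fails. Use the quadratic:
x = [−0.0002 + √(0.0002² + 3.52e-07)]/2 = 2.13 × 10^-4 M
pH = −log[H+] = −log(2.13 × 10^-4) = 3.67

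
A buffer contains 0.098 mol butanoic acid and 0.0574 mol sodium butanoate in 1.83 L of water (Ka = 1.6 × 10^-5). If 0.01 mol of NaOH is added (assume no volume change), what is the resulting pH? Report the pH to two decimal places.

After neutralization: n(CH3(CH2)2COOH) = 0.088 mol, n(CH3(CH2)2COO-) = 0.0674 mol.
pKa = −log(1.6 × 10^-5) = 4.796
Henderson–Hasselbalch with mole ratio 0.0674/0.088: pH = 4.796 + (-0.116)

pH = 4.68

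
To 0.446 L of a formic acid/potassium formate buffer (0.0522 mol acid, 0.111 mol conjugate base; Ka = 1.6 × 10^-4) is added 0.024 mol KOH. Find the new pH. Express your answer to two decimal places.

After neutralization: n(HCOOH) = 0.0282 mol, n(HCOO-) = 0.135 mol.
pKa = −log(1.6 × 10^-4) = 3.796
pH = pKa + log([A⁻]/[HA]) = 3.796 + log(0.135/0.0282) = 3.796 +0.680

pH = 4.48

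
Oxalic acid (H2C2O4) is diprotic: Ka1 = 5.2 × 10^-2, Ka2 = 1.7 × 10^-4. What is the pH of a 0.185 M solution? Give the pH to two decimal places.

Ka1 ≫ Ka2, so treat the first dissociation as the only significant source of H+.
Ka1 = x²/(0.185 − x) = 5.2 × 10^-2
Solving the quadratic: x = (−Ka1 + √(Ka1² + 4·Ka1·C₀))/2 = 7.55 × 10^-2 M
pH = −log(7.55 × 10^-2) = 1.12

pH = 1.12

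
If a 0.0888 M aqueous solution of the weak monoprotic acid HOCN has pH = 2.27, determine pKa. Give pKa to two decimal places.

[H+] = 10^(-2.27) = 5.37 × 10^-3 M
At equilibrium [HA] = 0.0888 − 5.37 × 10^-3 = 8.34 × 10^-2 M
Ka = [H+][A-]/[HA] = (5.37 × 10^-3)² / 8.34 × 10^-2 = 3.46 × 10^-4
pKa = -log(3.46 × 10^-4) = 3.46

pKa = 3.46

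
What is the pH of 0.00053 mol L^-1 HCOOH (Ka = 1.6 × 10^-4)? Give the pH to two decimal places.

pH = 3.65

HCOOH ⇌ HCOO- + H+
Ka = [H+]²/(0.00053 − [H+]) = 1.6 × 10^-4
[H+] is not negligible relative to C₀; solve [H+]² + 0.00016·[H+] − 8.48e-08 = 0.
[H+] = (−Ka + √(Ka² + 4·Ka·C₀))/2 = 2.22 × 10^-4 M
pH = −log(2.22 × 10^-4) = 3.65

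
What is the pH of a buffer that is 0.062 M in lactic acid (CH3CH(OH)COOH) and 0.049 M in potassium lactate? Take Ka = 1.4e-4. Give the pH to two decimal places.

pKa = −log(1.4 × 10^-4) = 3.854
Henderson–Hasselbalch: pH = pKa + log([CH3CH(OH)COO-]/[CH3CH(OH)COOH]) = 3.854 + log(0.049/0.062)
pH = 3.854 + (-0.102) = 3.75

pH = 3.75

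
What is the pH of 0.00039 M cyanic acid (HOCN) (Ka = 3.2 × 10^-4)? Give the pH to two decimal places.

pH = 3.64

HOCN ⇌ OCN- + H+
Let x = [H+] at equilibrium. Ka = x²/(0.00039 − x).
Here C₀/Ka ≈ 1.22, so the small-x approximation fails. Use the quadratic:
x = [−0.00032 + √(0.00032² + 4.99e-07)]/2 = 2.28 × 10^-4 M
pH = −log(2.28 × 10^-4) = 3.64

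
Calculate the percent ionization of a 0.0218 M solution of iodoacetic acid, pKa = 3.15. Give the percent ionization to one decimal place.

16.5%

ICH2COOH ⇌ ICH2COO- + H+; let x = [H+] at equilibrium.
Ka = 10^(−3.15) = 7.08 × 10^-4
Solve x² + 0.000708x − 1.54e-05 = 0 → x = 3.59 × 10^-3 M
Fraction ionized = 3.59 × 10^-3 / 0.0218 = 0.1647 → 16.5%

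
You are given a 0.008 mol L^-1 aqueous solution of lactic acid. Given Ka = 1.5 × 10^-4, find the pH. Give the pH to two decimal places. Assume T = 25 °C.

CH3CH(OH)COOH ⇌ CH3CH(OH)COO- + H+
Ka = x²/(0.008 − x) = 1.5 × 10^-4
The 5% rule fails; solving x² + Ka·x − Ka·C₀ = 0 exactly:
x = (−Ka + √(Ka² + 4·Ka·C₀))/2 = 1.02 × 10^-3 M
pH = −log[H+] = −log(1.02 × 10^-3) = 2.99

pH = 2.99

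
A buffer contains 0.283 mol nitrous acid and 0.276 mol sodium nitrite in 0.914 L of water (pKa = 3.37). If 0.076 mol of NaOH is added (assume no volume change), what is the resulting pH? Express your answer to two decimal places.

pH = 3.60

After neutralization: n(HNO2) = 0.207 mol, n(NO2-) = 0.352 mol.
Henderson–Hasselbalch with mole ratio 0.352/0.207: pH = 3.37 + (+0.231)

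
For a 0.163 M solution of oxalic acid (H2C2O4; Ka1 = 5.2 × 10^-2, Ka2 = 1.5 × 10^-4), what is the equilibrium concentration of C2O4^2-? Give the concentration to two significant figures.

First ionization gives [H+] ≈ [HC2O4-] = 6.97 × 10^-2 M.
Second step: Ka2 = [H+][C2O4^2-]/[HC2O4-] ≈ [C2O4^2-] (since [H+] ≈ [HC2O4-]).
So [C2O4^2-] ≈ Ka2.

1.5 × 10^-4 M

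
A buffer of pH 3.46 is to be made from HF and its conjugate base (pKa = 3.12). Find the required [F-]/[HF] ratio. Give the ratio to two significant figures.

ratio = 2.2

pH = pKa + log(r) ⇒ log(r) = 3.46 − 3.12 = +0.34
r = [F-]/[HF] = 10^(+0.34) = 2.19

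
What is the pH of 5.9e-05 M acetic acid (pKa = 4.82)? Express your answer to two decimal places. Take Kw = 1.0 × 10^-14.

CH3COOH ⇌ CH3COO- + H+
Ka = 10^(−4.82) = 1.51 × 10^-5
Ka = [H+]²/(5.9e-05 − [H+]) = 1.51 × 10^-5
The 5% rule fails; solving [H+]² + Ka·[H+] − Ka·C₀ = 0 exactly:
[H+] = [−1.51e-05 + √(1.51e-05² + 3.56e-09)]/2 = 2.32 × 10^-5 M
pH = −log[H+] = −log(2.32 × 10^-5) = 4.63

pH = 4.63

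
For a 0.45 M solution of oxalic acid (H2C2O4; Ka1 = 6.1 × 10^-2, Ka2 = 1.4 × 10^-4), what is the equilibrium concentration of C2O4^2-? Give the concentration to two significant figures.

First ionization gives [H+] ≈ [HC2O4-] = 1.38 × 10^-1 M.
Second step: Ka2 = [H+][C2O4^2-]/[HC2O4-] ≈ [C2O4^2-] (since [H+] ≈ [HC2O4-]).
So [C2O4^2-] ≈ Ka2.

1.4 × 10^-4 M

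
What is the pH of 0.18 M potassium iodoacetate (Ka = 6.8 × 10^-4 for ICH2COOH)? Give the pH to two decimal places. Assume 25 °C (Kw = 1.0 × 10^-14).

pH = 8.21

ICH2COO- is the conjugate base of the weak acid ICH2COOH.
Kb = Kw/Ka = 1.0×10^-14 / 6.8 × 10^-4 = 1.47 × 10^-11
From the ICE table, Kb = x²/(0.18 − x) = 1.47 × 10^-11.
Assume x ≪ 0.18: x ≈ √(1.47 × 10^-11 × 0.18) = 1.63 × 10^-6 M
pOH = −log(1.63 × 10^-6) = 5.79; pH = 14.00 − 5.79 = 8.21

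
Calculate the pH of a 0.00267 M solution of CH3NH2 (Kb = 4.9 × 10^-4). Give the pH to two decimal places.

pH = 10.97

CH3NH2 + H2O ⇌ CH3NH3+ + OH-
Kb = [OH-]²/(0.00267 − [OH-]) = 4.9 × 10^-4
Here C₀/Kb ≈ 5.45, so the small-[OH-] approximation fails. Use the quadratic:
[OH-] = (−Kb + √(Kb² + 4·Kb·C₀))/2 = 9.25 × 10^-4 M
pOH = −log(9.25 × 10^-4) = 3.03; pH = 14.00 − 3.03 = 10.97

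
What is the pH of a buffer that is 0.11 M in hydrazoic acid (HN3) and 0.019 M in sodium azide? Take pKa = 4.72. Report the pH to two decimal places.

pH = 3.96

Using pH = pKa + log([base]/[acid]) with [base]/[acid] = 0.019/0.11:
pH = 4.72 + (-0.763) = 3.96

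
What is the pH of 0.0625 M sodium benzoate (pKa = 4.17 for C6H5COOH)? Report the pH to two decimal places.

C6H5COO- is the conjugate base of the weak acid C6H5COOH.
Ka = 10^(−4.17) = 6.76 × 10^-5
Kb = Kw/Ka = 1.0×10^-14 / 6.76 × 10^-5 = 1.48 × 10^-10
Let x = [OH-] at equilibrium. Kb = x²/(0.0625 − x).
Since Kb ≪ C₀, x ≈ √(Kb·C₀) = 3.04 × 10^-6 M.
(x/C₀ = 0.0049% < 5%, so the approximation holds.)
pOH = 5.52, so pH = 14.00 − pOH = 8.48

pH = 8.48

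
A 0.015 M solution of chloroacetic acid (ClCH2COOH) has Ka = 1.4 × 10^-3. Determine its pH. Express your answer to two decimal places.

ClCH2COOH ⇌ ClCH2COO- + H+
From the ICE table, Ka = x²/(0.015 − x) = 1.4 × 10^-3.
Here C₀/Ka ≈ 10.7, so the small-x approximation fails. Use the quadratic:
x = [−0.0014 + √(0.0014² + 8.4e-05)]/2 = 3.94 × 10^-3 M
pH = −log[H+] = −log(3.94 × 10^-3) = 2.40

pH = 2.40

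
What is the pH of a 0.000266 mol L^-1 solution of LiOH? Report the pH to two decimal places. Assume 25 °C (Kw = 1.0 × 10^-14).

pH = 10.42

LiOH is a strong base; [OH-] = 0.000266 M.
pOH = -log(0.000266) = 3.58
pH = 14.00 - 3.58 = 10.42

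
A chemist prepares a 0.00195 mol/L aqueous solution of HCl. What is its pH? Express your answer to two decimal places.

HCl is a strong acid and dissociates completely, so [H+] = 0.00195 M.
pH = -log(0.00195) = 2.71

pH = 2.71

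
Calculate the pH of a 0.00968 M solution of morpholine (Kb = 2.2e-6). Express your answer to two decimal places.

pH = 10.16

C4H8ONH + H2O ⇌ C4H8ONH2+ + OH-
From the ICE table, Kb = [OH-]²/(0.00968 − [OH-]) = 2.2 × 10^-6.
Since Kb ≪ C₀, [OH-] ≈ √(Kb·C₀) = 1.46 × 10^-4 M.
Check: 1.5% ionized — well under 5%, approximation valid.
pOH = −log(1.46 × 10^-4) = 3.84; pH = 14.00 − 3.84 = 10.16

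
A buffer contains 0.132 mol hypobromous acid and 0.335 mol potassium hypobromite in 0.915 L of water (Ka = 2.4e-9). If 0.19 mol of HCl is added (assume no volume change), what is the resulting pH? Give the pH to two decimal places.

pH = 8.27

Added H+ converts OBr- to HOBr: HOBr → 0.322 mol, OBr- → 0.145 mol.
pKa = −log(2.4 × 10^-9) = 8.620
pH = pKa + log([A⁻]/[HA]) = 8.620 + log(0.145/0.322) = 8.620 -0.346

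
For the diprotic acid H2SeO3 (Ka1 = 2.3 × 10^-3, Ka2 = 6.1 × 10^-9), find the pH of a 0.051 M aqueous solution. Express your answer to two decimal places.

pH = 2.01

Since Ka1 ≫ Ka2, the first ionization dominates [H+].
Ka1 = x²/(0.051 − x) = 2.3 × 10^-3
Solving the quadratic: x = (−Ka1 + √(Ka1² + 4·Ka1·C₀))/2 = 9.74 × 10^-3 M
pH = −log(9.74 × 10^-3) = 2.01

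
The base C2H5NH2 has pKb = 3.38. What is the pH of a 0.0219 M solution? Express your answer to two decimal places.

C2H5NH2 + H2O ⇌ C2H5NH3+ + OH-
Kb = 10^(−3.38) = 4.17 × 10^-4
Kb = [OH-]²/(0.0219 − [OH-]) = 4.17 × 10^-4
[OH-] is not negligible relative to C₀; solve [OH-]² + 0.000417·[OH-] − 9.13e-06 = 0.
[OH-] = [−0.000417 + √(0.000417² + 3.65e-05)]/2 = 2.82 × 10^-3 M
pOH = −log(2.82 × 10^-3) = 2.55; pH = 14.00 − 2.55 = 11.45

pH = 11.45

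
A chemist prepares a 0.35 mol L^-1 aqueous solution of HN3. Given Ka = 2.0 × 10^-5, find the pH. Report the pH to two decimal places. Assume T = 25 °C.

pH = 2.58

HN3 ⇌ N3- + H+
From the ICE table, Ka = [H+]²/(0.35 − [H+]) = 2.0 × 10^-5.
Since Ka ≪ C₀, [H+] ≈ √(Ka·C₀) = 2.65 × 10^-3 M.
pH = −log[H+] = −log(2.65 × 10^-3) = 2.58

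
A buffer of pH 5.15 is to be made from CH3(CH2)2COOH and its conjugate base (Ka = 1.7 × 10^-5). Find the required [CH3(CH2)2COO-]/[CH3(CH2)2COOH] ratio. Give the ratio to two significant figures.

pKa = -log(1.7 × 10^-5) = 4.770
pH = pKa + log(r) ⇒ log(r) = 5.15 − 4.770 = +0.380
r = [CH3(CH2)2COO-]/[CH3(CH2)2COOH] = 10^(+0.380) = 2.4

ratio = 2.4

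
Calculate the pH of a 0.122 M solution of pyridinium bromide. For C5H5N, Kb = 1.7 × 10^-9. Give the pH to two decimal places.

C5H5NH+ is the conjugate acid of the weak base C5H5N.
Ka = Kw/Kb = 1.0×10^-14 / 1.7 × 10^-9 = 5.88 × 10^-6
From the ICE table, Ka = x²/(0.122 − x) = 5.88 × 10^-6.
Since Ka ≪ C₀, x ≈ √(Ka·C₀) = 8.47 × 10^-4 M.
pH = −log(8.47 × 10^-4) = 3.07

pH = 3.07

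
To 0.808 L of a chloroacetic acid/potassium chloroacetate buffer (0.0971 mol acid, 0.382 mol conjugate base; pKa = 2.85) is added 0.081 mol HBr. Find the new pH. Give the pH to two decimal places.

pH = 3.08

After neutralization: n(ClCH2COOH) = 0.178 mol, n(ClCH2COO-) = 0.301 mol.
Henderson–Hasselbalch with mole ratio 0.301/0.178: pH = 2.85 + (+0.228)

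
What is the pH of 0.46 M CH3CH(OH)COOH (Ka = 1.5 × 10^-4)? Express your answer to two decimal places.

CH3CH(OH)COOH ⇌ CH3CH(OH)COO- + H+
From the ICE table, Ka = [H+]²/(0.46 − [H+]) = 1.5 × 10^-4.
Since Ka ≪ C₀, [H+] ≈ √(Ka·C₀) = 8.31 × 10^-3 M.
Check: 1.8% ionized — well under 5%, approximation valid.
pH = −log(8.31 × 10^-3) = 2.08

pH = 2.08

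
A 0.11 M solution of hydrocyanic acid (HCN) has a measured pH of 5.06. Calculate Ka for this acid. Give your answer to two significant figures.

Ka = 6.9 × 10^-10

[H+] = 10^(-5.06) = 8.71 × 10^-6 M
At equilibrium [HA] = 0.11 − 8.71 × 10^-6 = 1.10 × 10^-1 M
Ka = [H+][A-]/[HA] = (8.71 × 10^-6)² / 1.10 × 10^-1 = 6.9 × 10^-10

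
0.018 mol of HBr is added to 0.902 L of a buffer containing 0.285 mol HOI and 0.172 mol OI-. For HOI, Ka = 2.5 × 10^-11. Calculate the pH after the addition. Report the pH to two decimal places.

pH = 10.31

After neutralization: n(HOI) = 0.303 mol, n(OI-) = 0.154 mol.
pKa = −log(2.5 × 10^-11) = 10.602
pH = pKa + log([A⁻]/[HA]) = 10.602 + log(0.154/0.303) = 10.602 -0.294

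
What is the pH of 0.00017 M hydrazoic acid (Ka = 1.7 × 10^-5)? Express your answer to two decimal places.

HN3 ⇌ N3- + H+
Ka = [H+]²/(0.00017 − [H+]) = 1.7 × 10^-5
Here C₀/Ka ≈ 10, so the small-[H+] approximation fails. Use the quadratic:
[H+] = (−Ka + √(Ka² + 4·Ka·C₀))/2 = 4.59 × 10^-5 M
pH = −log[H+] = −log(4.59 × 10^-5) = 4.34

pH = 4.34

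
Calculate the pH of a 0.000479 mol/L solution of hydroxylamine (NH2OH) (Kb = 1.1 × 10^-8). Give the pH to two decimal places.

pH = 8.36

NH2OH + H2O ⇌ NH3OH+ + OH-
From the ICE table, Kb = [OH-]²/(0.000479 − [OH-]) = 1.1 × 10^-8.
Neglecting [OH-] in the denominator: [OH-] = √(1.1 × 10^-8 × 0.000479) = 2.30 × 10^-6 M
pOH = −log(2.30 × 10^-6) = 5.64; pH = 14.00 − 5.64 = 8.36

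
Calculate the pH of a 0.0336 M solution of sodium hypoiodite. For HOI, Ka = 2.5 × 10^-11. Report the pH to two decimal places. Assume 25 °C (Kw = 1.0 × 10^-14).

pH = 11.54

OI- is the conjugate base of the weak acid HOI.
Kb = Kw/Ka = 1.0×10^-14 / 2.5 × 10^-11 = 4.00 × 10^-4
Let x = [OH-] at equilibrium. Kb = x²/(0.0336 − x).
The 5% rule fails; solving x² + Kb·x − Kb·C₀ = 0 exactly:
x = [−0.0004 + √(0.0004² + 5.38e-05)]/2 = 3.47 × 10^-3 M
pOH = 2.46, so pH = 14.00 − pOH = 11.54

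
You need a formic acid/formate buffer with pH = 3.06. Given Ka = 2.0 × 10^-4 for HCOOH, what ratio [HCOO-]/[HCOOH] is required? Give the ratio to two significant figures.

ratio = 0.23

pKa = -log(2.0 × 10^-4) = 3.699
pH = pKa + log(r) ⇒ log(r) = 3.06 − 3.699 = -0.639
r = [HCOO-]/[HCOOH] = 10^(-0.639) = 0.23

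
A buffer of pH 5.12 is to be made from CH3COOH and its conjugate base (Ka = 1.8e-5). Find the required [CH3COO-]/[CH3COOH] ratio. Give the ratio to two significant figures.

pKa = -log(1.8 × 10^-5) = 4.745
pH = pKa + log(r) ⇒ log(r) = 5.12 − 4.745 = +0.375
r = [CH3COO-]/[CH3COOH] = 10^(+0.375) = 2.37

ratio = 2.4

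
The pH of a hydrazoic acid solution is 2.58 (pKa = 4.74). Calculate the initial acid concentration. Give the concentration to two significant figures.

C₀ = 3.8 × 10^-1 M

[H+] = 10^(-2.58) = 2.63 × 10^-3 M = x
Ka = 10^(−4.74) = 1.82 × 10^-5
Ka = x²/(C₀ − x) ⇒ C₀ = x + x²/Ka
C₀ = 2.63 × 10^-3 + (2.63 × 10^-3)²/(1.82 × 10^-5) = 3.83 × 10^-1 M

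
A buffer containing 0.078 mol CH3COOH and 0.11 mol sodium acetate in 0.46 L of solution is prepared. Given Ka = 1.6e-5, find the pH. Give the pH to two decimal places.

pKa = −log(1.6 × 10^-5) = 4.796
Henderson–Hasselbalch: pH = pKa + log([CH3COO-]/[CH3COOH]) = 4.796 + log(0.11/0.078)
pH = 4.796 + (+0.149) = 4.95

pH = 4.95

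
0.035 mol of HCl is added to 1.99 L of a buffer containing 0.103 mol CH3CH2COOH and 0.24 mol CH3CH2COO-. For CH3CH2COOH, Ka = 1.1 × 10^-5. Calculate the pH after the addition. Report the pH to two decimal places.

pH = 5.13

Added H+ converts CH3CH2COO- to CH3CH2COOH: CH3CH2COOH → 0.138 mol, CH3CH2COO- → 0.205 mol.
pKa = −log(1.1 × 10^-5) = 4.959
Henderson–Hasselbalch with mole ratio 0.205/0.138: pH = 4.959 + (+0.172)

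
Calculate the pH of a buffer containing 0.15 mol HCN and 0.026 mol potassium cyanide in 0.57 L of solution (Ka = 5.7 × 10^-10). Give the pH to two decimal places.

pKa = −log(5.7 × 10^-10) = 9.244
pH = pKa + log([A⁻]/[HA]) = 9.244 + log(0.026/0.15)
pH = 9.244 + (-0.761) = 8.48

pH = 8.48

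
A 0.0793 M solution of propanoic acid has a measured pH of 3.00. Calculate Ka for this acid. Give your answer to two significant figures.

[H+] = 10^(-3.00) = 1.00 × 10^-3 M
At equilibrium [HA] = 0.0793 − 1.00 × 10^-3 = 7.83 × 10^-2 M
Ka = [H+][A-]/[HA] = (1.00 × 10^-3)² / 7.83 × 10^-2 = 1.3 × 10^-5

Ka = 1.3 × 10^-5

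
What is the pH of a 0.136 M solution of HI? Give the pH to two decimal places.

pH = 0.87

HI is a strong acid and dissociates completely, so [H+] = 0.136 M.
pH = -log(0.136) = 0.87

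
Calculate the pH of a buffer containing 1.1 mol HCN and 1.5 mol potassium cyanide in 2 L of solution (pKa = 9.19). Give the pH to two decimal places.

pH = pKa + log([A⁻]/[HA]) = 9.19 + log(1.5/1.1)
pH = 9.19 + (+0.135) = 9.32

pH = 9.32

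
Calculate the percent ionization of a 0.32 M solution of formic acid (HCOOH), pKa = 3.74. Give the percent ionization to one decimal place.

HCOOH ⇌ HCOO- + H+; let x = [H+] at equilibrium.
Ka = 10^(−3.74) = 1.82 × 10^-4
x ≈ √(Ka·C₀) = √(1.82 × 10^-4 × 0.32) = 7.63 × 10^-3 M
% ionization = x/C₀ × 100% = 7.63 × 10^-3/0.32 × 100% = 2.4%

2.4%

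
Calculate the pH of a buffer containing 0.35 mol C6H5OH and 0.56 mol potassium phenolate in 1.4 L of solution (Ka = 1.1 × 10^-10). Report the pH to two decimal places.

pKa = −log(1.1 × 10^-10) = 9.959
pH = pKa + log([A⁻]/[HA]) = 9.959 + log(0.56/0.35)
pH = 9.959 + (+0.204) = 10.16

pH = 10.16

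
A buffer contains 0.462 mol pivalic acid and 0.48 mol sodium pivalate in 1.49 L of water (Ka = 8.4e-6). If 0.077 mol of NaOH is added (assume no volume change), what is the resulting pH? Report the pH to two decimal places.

OH- converts (CH3)3CCOOH to (CH3)3CCOO-: (CH3)3CCOOH → 0.385 mol, (CH3)3CCOO- → 0.557 mol.
pKa = −log(8.4 × 10^-6) = 5.076
pH = pKa + log([A⁻]/[HA]) = 5.076 + log(0.557/0.385) = 5.076 +0.160

pH = 5.24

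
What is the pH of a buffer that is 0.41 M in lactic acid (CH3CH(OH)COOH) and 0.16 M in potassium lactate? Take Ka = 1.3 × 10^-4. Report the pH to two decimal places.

pKa = −log(1.3 × 10^-4) = 3.886
pH = pKa + log([A⁻]/[HA]) = 3.886 + log(0.16/0.41)
pH = 3.886 + (-0.409) = 3.48

pH = 3.48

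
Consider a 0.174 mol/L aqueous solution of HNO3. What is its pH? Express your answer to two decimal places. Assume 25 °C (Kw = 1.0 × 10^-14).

pH = 0.76

HNO3 is a strong acid and dissociates completely, so [H+] = 0.174 M.
pH = -log(0.174) = 0.76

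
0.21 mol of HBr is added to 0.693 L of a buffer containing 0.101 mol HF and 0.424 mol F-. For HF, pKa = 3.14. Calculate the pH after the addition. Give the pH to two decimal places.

pH = 2.98

After neutralization: n(HF) = 0.311 mol, n(F-) = 0.214 mol.
Henderson–Hasselbalch with mole ratio 0.214/0.311: pH = 3.14 + (-0.162)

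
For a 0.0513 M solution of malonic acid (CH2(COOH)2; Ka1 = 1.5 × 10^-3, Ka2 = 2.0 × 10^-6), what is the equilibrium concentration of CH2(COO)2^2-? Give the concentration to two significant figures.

2.0 × 10^-6 M

First ionization gives [H+] ≈ [CH2(COOH)COO-] = 8.05 × 10^-3 M.
Second step: Ka2 = [H+][CH2(COO)2^2-]/[CH2(COOH)COO-] ≈ [CH2(COO)2^2-] (since [H+] ≈ [CH2(COOH)COO-]).
So [CH2(COO)2^2-] ≈ Ka2.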